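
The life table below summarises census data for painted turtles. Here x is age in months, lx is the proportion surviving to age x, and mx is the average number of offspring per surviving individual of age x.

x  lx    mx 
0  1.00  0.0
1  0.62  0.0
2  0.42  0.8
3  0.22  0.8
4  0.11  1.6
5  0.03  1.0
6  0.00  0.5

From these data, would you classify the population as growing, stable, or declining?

declining

R0 = Σ lx·mx = 0 + 0 + 0.336 + 0.176 + 0.176 + 0.03 + 0 = 0.718
R0 < 1, so the population is declining.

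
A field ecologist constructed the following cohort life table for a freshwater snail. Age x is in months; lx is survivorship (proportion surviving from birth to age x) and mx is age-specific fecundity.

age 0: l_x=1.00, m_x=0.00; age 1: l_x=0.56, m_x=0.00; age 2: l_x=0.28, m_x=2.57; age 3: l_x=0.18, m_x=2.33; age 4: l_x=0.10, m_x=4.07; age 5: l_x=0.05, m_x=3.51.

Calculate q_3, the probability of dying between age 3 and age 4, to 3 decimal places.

0.444

q_3 = (l_3 − l_4) / l_3 = (0.18 − 0.1) / 0.18
     = 0.08 / 0.18 = 0.444444… → 0.444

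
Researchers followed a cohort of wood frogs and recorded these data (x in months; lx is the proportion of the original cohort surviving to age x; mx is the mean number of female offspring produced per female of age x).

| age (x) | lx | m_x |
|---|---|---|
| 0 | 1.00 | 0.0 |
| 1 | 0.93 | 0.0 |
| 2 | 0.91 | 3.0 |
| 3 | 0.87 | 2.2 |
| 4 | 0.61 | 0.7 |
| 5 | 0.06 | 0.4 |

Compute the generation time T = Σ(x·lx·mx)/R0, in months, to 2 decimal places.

lx·mx: 0, 0, 2.73, 1.914, 0.427, 0.024 → R0 = 5.095
x·lx·mx: 0, 0, 5.46, 5.742, 1.708, 0.12 → Σ = 13.03
T = 13.03 / 5.095 = 2.557409… → 2.56

2.56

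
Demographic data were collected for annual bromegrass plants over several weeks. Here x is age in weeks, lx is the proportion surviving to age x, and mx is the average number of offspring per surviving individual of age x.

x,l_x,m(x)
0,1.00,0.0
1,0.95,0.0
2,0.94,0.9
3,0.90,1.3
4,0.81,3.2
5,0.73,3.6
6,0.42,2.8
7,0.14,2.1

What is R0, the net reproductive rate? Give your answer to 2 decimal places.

8.71

lx·mx by age: 0, 0, 0.846, 1.17, 2.592, 2.628, 1.176, 0.294
R0 = Σ lx·mx = 8.706 → 8.71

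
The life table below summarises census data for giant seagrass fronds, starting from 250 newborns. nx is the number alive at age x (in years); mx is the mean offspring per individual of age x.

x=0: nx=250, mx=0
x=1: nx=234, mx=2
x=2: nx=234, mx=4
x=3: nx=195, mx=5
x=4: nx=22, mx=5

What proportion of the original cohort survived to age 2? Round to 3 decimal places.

0.936

l_2 = n_2/n_0 = 234/250 = 0.936 → 0.936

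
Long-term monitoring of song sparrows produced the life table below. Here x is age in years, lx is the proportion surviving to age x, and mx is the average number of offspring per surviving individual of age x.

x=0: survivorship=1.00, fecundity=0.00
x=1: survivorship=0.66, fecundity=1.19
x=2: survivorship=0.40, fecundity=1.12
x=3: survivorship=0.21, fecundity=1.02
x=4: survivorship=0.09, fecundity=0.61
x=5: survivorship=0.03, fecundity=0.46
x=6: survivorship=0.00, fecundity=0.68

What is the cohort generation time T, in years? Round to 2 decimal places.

1.72

lx·mx: 0, 0.7854, 0.448, 0.2142, 0.0549, 0.0138, 0 → R0 = 1.5163
x·lx·mx: 0, 0.7854, 0.896, 0.6426, 0.2196, 0.069, 0 → Σ = 2.6126
T = 2.6126 / 1.5163 = 1.72301… → 1.72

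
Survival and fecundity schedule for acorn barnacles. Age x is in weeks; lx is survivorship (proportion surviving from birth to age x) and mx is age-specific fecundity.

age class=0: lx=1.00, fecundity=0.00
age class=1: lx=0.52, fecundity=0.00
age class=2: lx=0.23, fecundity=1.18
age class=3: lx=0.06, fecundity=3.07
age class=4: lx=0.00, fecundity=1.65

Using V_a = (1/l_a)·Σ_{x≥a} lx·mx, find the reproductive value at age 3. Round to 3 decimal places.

3.070

lx·mx for x ≥ 3: 0.1842, 0 → sum = 0.1842
V_3 = 0.1842 / l_3 = 0.1842 / 0.06 = 3.07 → 3.070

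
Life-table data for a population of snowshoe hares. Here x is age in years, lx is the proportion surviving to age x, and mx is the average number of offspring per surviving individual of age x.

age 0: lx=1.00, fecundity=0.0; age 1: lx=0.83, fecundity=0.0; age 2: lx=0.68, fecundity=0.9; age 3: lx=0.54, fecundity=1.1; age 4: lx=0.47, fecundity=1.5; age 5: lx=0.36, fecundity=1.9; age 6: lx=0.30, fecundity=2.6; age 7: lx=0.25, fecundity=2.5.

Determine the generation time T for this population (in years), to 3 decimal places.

4.575

lx·mx: 0, 0, 0.612, 0.594, 0.705, 0.684, 0.78, 0.625 → R0 = 4
x·lx·mx: 0, 0, 1.224, 1.782, 2.82, 3.42, 4.68, 4.375 → Σ = 18.301
T = 18.301 / 4 = 4.57525 → 4.575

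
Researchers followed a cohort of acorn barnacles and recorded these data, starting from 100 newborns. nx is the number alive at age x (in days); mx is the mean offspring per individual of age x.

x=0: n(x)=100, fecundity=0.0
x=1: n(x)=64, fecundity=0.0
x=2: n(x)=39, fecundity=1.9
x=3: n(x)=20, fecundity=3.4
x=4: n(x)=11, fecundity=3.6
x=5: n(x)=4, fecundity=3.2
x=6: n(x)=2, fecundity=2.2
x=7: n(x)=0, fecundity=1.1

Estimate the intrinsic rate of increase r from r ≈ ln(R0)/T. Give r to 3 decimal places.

0.228

lx = nx/n0 = nx/100: 1, 0.64, 0.39, 0.2, 0.11, 0.04, 0.02, 0
R0 = Σ lx·mx = 0 + 0 + 0.741 + 0.68 + 0.396 + 0.128 + 0.044 + 0 = 1.989
Σ x·lx·mx = 6.01; T = 6.01/1.989 = 3.02162…
r ≈ ln(R0)/T = ln(1.989)/3.02162… = 0.22757… → 0.228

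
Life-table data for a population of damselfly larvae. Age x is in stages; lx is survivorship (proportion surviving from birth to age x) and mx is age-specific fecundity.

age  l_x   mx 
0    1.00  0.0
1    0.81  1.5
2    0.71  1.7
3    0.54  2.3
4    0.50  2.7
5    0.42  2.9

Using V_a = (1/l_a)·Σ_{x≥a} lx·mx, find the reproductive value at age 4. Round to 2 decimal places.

lx·mx for x ≥ 4: 1.35, 1.218 → sum = 2.568
V_4 = 2.568 / l_4 = 2.568 / 0.5 = 5.136 → 5.14

5.14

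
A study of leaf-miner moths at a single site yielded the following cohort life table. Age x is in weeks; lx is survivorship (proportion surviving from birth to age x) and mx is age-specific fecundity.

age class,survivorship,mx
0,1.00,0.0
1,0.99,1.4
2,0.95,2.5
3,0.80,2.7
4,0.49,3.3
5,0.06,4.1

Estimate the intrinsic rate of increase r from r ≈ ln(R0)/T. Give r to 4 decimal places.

0.7863

R0 = Σ lx·mx = 0 + 1.386 + 2.375 + 2.16 + 1.617 + 0.246 = 7.784
Σ x·lx·mx = 20.314; T = 20.314/7.784 = 2.60971…
r ≈ ln(R0)/T = ln(7.784)/2.60971… = 0.786321… → 0.7863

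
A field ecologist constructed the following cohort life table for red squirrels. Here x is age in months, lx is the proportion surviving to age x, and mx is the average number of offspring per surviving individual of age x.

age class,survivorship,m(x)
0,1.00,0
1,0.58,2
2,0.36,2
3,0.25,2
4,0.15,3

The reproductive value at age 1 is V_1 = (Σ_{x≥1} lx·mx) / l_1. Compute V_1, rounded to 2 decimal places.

lx·mx for x ≥ 1: 1.16, 0.72, 0.5, 0.45 → sum = 2.83
V_1 = 2.83 / l_1 = 2.83 / 0.58 = 4.87931… → 4.88

4.88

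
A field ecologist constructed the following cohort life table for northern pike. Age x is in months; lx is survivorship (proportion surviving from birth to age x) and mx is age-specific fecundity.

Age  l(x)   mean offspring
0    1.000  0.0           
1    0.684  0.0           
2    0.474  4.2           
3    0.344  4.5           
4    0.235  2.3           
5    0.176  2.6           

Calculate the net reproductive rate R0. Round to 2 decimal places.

4.54

lx·mx by age: 0, 0, 1.9908, 1.548, 0.5405, 0.4576
R0 = Σ lx·mx = 4.5369 → 4.54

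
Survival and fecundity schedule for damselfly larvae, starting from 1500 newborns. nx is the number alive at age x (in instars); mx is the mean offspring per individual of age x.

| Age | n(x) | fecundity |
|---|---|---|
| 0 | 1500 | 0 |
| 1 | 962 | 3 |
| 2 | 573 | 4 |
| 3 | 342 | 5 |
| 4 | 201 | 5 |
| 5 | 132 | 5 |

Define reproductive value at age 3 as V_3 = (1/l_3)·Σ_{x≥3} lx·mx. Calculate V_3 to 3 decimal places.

9.868

lx = nx/n0 = nx/1500: 1, 0.64133…, 0.382, 0.228, 0.134, 0.088
lx·mx for x ≥ 3: 1.14, 0.67, 0.44 → sum = 2.25
V_3 = 2.25 / l_3 = 2.25 / 0.228 = 9.868421… → 9.868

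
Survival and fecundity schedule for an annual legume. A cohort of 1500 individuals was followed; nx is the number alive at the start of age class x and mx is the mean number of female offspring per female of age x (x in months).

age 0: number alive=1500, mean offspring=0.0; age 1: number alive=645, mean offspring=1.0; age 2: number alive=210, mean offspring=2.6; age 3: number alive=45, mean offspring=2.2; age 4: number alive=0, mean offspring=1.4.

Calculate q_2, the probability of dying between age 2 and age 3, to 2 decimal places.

0.79

lx = nx/n0 = nx/1500: 1, 0.43, 0.14, 0.03, 0
q_2 = (l_2 − l_3) / l_2 = (0.14 − 0.03) / 0.14
     = 0.11 / 0.14 = 0.785714… → 0.79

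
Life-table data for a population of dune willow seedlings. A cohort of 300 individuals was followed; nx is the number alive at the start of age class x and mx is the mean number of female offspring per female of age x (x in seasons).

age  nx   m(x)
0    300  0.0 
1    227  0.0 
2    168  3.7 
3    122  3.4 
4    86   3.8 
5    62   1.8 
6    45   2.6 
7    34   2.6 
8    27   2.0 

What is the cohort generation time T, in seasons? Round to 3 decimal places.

3.521

lx = nx/n0 = nx/300: 1, 0.75667…, 0.56, 0.40667…, 0.28667…, 0.20667…, 0.15, 0.11333…, 0.09
lx·mx: 0, 0, 2.072, 1.382667…, 1.089333…, 0.372…, 0.39, 0.294667…, 0.18 → R0 = 5.780667…
x·lx·mx: 0, 0, 4.144, 4.148…, 4.357333…, 1.86…, 2.34, 2.062667…, 1.44 → Σ = 20.352…
T = 20.352… / 5.780667… = 3.520701… → 3.521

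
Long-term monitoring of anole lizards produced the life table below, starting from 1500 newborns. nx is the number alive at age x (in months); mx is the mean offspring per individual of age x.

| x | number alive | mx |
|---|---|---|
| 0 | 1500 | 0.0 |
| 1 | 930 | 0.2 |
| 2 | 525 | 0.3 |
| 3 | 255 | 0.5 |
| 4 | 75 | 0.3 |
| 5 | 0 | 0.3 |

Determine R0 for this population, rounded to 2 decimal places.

0.33

lx = nx/n0 = nx/1500: 1, 0.62, 0.35, 0.17, 0.05, 0
lx·mx by age: 0, 0.124, 0.105, 0.085, 0.015, 0
R0 = Σ lx·mx = 0.329 → 0.33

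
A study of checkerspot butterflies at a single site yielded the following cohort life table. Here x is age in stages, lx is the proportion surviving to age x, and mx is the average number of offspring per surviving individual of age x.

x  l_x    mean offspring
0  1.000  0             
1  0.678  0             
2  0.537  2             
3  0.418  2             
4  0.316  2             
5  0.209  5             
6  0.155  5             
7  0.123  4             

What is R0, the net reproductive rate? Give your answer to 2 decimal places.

lx·mx by age: 0, 0, 1.074, 0.836, 0.632, 1.045, 0.775, 0.492
R0 = Σ lx·mx = 4.854 → 4.85

4.85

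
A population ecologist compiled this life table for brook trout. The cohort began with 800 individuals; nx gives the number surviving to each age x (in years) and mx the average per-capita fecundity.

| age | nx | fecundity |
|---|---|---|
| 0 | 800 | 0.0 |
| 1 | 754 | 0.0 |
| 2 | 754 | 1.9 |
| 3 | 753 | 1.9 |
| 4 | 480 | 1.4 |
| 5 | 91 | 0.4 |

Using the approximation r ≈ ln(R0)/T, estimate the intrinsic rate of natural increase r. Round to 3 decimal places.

0.533

lx = nx/n0 = nx/800: 1, 0.9425, 0.9425, 0.94125, 0.6, 0.11375
R0 = Σ lx·mx = 0 + 0 + 1.79075 + 1.78838… + 0.84 + 0.0455… = 4.464625
Σ x·lx·mx = 12.534125; T = 12.534125/4.464625 = 2.80743…
r ≈ ln(R0)/T = ln(4.464625)/2.80743… = 0.53294… → 0.533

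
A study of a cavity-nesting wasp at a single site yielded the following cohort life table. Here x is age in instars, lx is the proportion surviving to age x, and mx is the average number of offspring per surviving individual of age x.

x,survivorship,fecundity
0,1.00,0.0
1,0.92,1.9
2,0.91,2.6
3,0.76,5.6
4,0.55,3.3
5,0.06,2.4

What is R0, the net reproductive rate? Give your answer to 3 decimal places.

lx·mx by age: 0, 1.748, 2.366, 4.256, 1.815, 0.144
R0 = Σ lx·mx = 10.329 → 10.329

10.329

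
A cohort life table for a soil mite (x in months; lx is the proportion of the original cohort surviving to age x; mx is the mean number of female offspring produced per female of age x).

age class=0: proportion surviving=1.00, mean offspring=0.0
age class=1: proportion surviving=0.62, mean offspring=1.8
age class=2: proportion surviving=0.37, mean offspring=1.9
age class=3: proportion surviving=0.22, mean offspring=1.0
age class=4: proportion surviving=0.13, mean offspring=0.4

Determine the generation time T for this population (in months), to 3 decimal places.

lx·mx: 0, 1.116, 0.703, 0.22, 0.052 → R0 = 2.091
x·lx·mx: 0, 1.116, 1.406, 0.66, 0.208 → Σ = 3.39
T = 3.39 / 2.091 = 1.621234… → 1.621

1.621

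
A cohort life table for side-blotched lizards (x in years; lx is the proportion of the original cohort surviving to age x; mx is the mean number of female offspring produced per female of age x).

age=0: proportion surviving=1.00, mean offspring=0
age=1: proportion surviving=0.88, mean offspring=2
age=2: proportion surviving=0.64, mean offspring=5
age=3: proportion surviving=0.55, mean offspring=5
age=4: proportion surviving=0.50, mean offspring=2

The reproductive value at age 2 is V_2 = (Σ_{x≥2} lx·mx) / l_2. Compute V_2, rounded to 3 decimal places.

lx·mx for x ≥ 2: 3.2, 2.75, 1 → sum = 6.95
V_2 = 6.95 / l_2 = 6.95 / 0.64 = 10.859375 → 10.859

10.859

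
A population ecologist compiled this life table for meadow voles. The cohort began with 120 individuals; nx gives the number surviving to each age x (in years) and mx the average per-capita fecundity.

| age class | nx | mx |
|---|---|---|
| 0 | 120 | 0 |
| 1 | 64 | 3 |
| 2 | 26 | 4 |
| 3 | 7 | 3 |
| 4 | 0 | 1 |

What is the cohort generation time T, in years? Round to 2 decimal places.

lx = nx/n0 = nx/120: 1, 0.53333…, 0.21667…, 0.05833…, 0
lx·mx: 0, 1.6…, 0.866667…, 0.175…, 0 → R0 = 2.641667…
x·lx·mx: 0, 1.6…, 1.733333…, 0.525…, 0 → Σ = 3.858333…
T = 3.858333… / 2.641667… = 1.460568… → 1.46

1.46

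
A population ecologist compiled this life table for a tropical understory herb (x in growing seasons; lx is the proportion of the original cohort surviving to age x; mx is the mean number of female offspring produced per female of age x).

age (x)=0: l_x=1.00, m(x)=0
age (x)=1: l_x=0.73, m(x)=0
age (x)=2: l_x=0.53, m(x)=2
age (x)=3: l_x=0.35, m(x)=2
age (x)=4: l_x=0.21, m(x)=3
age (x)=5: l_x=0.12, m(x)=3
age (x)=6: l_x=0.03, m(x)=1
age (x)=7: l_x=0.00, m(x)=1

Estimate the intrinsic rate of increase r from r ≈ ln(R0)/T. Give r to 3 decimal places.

0.326

R0 = Σ lx·mx = 0 + 0 + 1.06 + 0.7 + 0.63 + 0.36 + 0.03 + 0 = 2.78
Σ x·lx·mx = 8.72; T = 8.72/2.78 = 3.13669…
r ≈ ln(R0)/T = ln(2.78)/3.13669… = 0.32596… → 0.326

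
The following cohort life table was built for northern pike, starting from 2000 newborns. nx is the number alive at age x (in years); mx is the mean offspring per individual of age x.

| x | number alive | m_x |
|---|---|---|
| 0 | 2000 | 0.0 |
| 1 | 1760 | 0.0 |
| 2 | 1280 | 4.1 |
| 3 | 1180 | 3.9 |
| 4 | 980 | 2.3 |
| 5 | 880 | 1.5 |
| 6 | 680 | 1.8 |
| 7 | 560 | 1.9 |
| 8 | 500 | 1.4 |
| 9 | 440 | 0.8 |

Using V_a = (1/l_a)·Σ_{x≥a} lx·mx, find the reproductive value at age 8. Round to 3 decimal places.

2.104

lx = nx/n0 = nx/2000: 1, 0.88, 0.64, 0.59, 0.49, 0.44, 0.34, 0.28, 0.25, 0.22
lx·mx for x ≥ 8: 0.35, 0.176 → sum = 0.526
V_8 = 0.526 / l_8 = 0.526 / 0.25 = 2.104 → 2.104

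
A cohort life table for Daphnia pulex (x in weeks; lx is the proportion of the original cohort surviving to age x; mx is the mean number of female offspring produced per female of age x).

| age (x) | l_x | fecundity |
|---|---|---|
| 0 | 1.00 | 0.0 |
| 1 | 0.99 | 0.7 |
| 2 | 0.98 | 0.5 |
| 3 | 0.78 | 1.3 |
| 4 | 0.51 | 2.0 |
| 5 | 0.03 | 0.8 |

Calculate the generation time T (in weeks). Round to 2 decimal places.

2.75

lx·mx: 0, 0.693, 0.49, 1.014, 1.02, 0.024 → R0 = 3.241
x·lx·mx: 0, 0.693, 0.98, 3.042, 4.08, 0.12 → Σ = 8.915
T = 8.915 / 3.241 = 2.750694… → 2.75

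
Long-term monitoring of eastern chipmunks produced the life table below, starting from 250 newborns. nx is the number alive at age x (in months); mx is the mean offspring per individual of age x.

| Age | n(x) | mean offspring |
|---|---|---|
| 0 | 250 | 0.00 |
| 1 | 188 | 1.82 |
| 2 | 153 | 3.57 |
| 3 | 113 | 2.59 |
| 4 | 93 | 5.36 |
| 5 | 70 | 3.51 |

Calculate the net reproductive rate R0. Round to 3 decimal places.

lx = nx/n0 = nx/250: 1, 0.752, 0.612, 0.452, 0.372, 0.28
lx·mx by age: 0, 1.36864, 2.18484, 1.17068, 1.99392, 0.9828
R0 = Σ lx·mx = 7.70088 → 7.701

7.701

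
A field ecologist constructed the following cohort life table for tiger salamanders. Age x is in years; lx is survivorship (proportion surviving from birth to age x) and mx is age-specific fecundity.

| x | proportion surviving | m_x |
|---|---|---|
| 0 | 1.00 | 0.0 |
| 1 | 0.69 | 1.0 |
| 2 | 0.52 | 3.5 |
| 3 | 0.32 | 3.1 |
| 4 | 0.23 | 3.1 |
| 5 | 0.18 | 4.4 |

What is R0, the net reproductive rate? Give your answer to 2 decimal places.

5.01

lx·mx by age: 0, 0.69, 1.82, 0.992, 0.713, 0.792
R0 = Σ lx·mx = 5.007 → 5.01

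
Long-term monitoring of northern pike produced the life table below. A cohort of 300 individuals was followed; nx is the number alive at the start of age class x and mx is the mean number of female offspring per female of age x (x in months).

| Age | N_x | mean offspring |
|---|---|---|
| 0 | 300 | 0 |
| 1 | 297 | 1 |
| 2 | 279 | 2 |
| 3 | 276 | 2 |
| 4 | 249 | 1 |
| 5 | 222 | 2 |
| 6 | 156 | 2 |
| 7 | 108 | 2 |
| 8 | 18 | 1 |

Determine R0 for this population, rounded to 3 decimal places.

8.820

lx = nx/n0 = nx/300: 1, 0.99, 0.93, 0.92, 0.83, 0.74, 0.52, 0.36, 0.06
lx·mx by age: 0, 0.99, 1.86, 1.84, 0.83, 1.48, 1.04, 0.72, 0.06
R0 = Σ lx·mx = 8.82 → 8.820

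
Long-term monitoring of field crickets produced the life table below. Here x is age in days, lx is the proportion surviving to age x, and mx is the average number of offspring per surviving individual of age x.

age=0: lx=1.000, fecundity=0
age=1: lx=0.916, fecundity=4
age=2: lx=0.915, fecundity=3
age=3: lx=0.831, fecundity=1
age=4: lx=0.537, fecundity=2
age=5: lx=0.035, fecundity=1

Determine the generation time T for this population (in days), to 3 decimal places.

lx·mx: 0, 3.664, 2.745, 0.831, 1.074, 0.035 → R0 = 8.349
x·lx·mx: 0, 3.664, 5.49, 2.493, 4.296, 0.175 → Σ = 16.118
T = 16.118 / 8.349 = 1.930531… → 1.931

1.931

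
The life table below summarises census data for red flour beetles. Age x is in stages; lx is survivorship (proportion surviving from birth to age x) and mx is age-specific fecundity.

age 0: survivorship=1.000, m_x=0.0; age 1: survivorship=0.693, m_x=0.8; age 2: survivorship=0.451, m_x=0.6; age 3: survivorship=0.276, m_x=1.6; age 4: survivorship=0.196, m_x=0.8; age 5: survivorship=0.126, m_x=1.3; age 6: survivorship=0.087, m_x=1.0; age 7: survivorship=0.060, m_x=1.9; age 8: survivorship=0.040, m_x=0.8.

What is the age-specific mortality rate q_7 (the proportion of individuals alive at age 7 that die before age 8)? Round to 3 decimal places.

0.333

q_7 = (l_7 − l_8) / l_7 = (0.06 − 0.04) / 0.06
     = 0.02 / 0.06 = 0.333333… → 0.333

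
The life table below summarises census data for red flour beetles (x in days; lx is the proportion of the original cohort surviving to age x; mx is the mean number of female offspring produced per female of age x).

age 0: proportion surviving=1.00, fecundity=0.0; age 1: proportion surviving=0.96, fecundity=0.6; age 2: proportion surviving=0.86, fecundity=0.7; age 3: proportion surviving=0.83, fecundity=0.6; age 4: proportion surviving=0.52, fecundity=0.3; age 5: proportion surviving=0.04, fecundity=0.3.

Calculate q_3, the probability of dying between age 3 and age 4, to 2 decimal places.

q_3 = (l_3 − l_4) / l_3 = (0.83 − 0.52) / 0.83
     = 0.31 / 0.83 = 0.373494… → 0.37

0.37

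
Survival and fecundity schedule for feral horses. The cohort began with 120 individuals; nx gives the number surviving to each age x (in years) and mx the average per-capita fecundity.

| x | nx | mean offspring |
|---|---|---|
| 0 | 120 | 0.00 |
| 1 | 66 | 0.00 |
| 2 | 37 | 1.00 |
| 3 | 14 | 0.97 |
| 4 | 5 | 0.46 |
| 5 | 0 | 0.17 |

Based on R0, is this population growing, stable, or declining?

declining

lx = nx/n0 = nx/120: 1, 0.55, 0.30833…, 0.11667…, 0.04167…, 0
R0 = Σ lx·mx = 0 + 0 + 0.308333… + 0.113167… + 0.019167… + 0 = 0.440667…
R0 < 1, so the population is declining.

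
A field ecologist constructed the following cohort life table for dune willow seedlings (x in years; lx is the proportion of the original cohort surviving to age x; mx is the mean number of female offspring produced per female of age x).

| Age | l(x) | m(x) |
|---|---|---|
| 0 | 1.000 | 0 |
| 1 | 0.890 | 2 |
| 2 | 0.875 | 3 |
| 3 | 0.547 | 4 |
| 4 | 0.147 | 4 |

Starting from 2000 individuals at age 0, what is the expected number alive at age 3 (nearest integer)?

Expected survivors = N0 · l_3 = 2000 × 0.547 = 1094 → 1094

1094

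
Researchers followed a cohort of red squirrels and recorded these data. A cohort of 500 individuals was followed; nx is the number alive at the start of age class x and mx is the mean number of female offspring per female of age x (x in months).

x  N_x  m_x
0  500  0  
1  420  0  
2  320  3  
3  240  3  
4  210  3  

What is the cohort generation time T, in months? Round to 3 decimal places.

lx = nx/n0 = nx/500: 1, 0.84, 0.64, 0.48, 0.42
lx·mx: 0, 0, 1.92, 1.44, 1.26 → R0 = 4.62
x·lx·mx: 0, 0, 3.84, 4.32, 5.04 → Σ = 13.2
T = 13.2 / 4.62 = 2.857143… → 2.857

2.857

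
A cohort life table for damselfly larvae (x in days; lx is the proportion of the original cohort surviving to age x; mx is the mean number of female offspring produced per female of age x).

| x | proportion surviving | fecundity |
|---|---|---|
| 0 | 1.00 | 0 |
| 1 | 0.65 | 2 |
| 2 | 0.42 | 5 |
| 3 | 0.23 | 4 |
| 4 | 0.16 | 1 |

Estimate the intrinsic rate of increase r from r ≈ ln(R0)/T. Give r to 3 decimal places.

R0 = Σ lx·mx = 0 + 1.3 + 2.1 + 0.92 + 0.16 = 4.48
Σ x·lx·mx = 8.9; T = 8.9/4.48 = 1.98661…
r ≈ ln(R0)/T = ln(4.48)/1.98661… = 0.75487… → 0.755

0.755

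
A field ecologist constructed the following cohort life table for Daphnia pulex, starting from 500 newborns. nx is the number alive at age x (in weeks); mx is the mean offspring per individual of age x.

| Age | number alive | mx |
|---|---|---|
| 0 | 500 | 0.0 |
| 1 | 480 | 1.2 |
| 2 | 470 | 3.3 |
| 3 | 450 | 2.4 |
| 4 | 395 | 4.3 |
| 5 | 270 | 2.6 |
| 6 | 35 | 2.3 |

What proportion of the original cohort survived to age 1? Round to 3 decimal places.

l_1 = n_1/n_0 = 480/500 = 0.96 → 0.960

0.960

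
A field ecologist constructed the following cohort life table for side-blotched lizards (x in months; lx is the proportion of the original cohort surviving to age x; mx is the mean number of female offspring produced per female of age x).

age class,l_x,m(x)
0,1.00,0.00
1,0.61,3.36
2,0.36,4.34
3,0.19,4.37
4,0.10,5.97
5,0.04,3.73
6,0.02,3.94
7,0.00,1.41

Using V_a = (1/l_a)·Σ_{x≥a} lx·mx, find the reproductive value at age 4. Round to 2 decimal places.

8.25

lx·mx for x ≥ 4: 0.597, 0.1492, 0.0788, 0 → sum = 0.825
V_4 = 0.825 / l_4 = 0.825 / 0.1 = 8.25 → 8.25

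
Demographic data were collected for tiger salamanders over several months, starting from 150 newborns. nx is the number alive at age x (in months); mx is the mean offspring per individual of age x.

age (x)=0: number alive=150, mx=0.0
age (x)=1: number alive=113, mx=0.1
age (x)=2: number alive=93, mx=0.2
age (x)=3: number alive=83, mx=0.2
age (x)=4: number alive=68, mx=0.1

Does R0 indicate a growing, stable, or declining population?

lx = nx/n0 = nx/150: 1, 0.75333…, 0.62, 0.55333…, 0.45333…
R0 = Σ lx·mx = 0 + 0.075333… + 0.124 + 0.110667… + 0.045333… = 0.355333…
R0 < 1, so the population is declining.

declining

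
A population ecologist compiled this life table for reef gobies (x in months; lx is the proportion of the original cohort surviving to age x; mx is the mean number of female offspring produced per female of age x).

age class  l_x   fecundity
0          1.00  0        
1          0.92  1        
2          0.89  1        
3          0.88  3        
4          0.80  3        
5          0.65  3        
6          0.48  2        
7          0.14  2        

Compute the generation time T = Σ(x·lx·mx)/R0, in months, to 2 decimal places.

3.75

lx·mx: 0, 0.92, 0.89, 2.64, 2.4, 1.95, 0.96, 0.28 → R0 = 10.04
x·lx·mx: 0, 0.92, 1.78, 7.92, 9.6, 9.75, 5.76, 1.96 → Σ = 37.69
T = 37.69 / 10.04 = 3.753984… → 3.75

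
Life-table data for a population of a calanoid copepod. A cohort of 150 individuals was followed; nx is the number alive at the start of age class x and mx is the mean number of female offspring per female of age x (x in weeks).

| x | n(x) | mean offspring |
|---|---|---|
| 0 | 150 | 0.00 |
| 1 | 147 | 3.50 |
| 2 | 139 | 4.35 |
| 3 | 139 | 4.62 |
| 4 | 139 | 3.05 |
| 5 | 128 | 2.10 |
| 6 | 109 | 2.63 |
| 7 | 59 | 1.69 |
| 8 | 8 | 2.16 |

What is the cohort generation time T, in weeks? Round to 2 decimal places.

lx = nx/n0 = nx/150: 1, 0.98, 0.92667…, 0.92667…, 0.92667…, 0.85333…, 0.72667…, 0.39333…, 0.05333…
lx·mx: 0, 3.43, 4.031…, 4.2812…, 2.826333…, 1.792…, 1.911133…, 0.664733…, 0.1152… → R0 = 19.0516…
x·lx·mx: 0, 3.43, 8.062…, 12.8436…, 11.305333…, 8.96…, 11.4668…, 4.653133…, 0.9216… → Σ = 61.642467…
T = 61.642467… / 19.0516… = 3.235553… → 3.24

3.24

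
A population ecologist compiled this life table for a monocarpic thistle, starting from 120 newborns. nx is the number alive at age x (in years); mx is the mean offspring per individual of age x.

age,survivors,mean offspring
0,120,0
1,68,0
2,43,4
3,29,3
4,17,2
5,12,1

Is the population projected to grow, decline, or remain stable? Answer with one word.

lx = nx/n0 = nx/120: 1, 0.56667…, 0.35833…, 0.24167…, 0.14167…, 0.1
R0 = Σ lx·mx = 0 + 0 + 1.433333… + 0.725… + 0.283333… + 0.1 = 2.541667…
R0 > 1, so the population is growing.

growing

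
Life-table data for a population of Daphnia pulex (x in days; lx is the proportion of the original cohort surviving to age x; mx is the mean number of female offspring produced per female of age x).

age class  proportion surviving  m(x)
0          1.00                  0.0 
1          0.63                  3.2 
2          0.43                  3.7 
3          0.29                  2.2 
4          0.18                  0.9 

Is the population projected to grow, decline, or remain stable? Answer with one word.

growing

R0 = Σ lx·mx = 0 + 2.016 + 1.591 + 0.638 + 0.162 = 4.407
R0 > 1, so the population is growing.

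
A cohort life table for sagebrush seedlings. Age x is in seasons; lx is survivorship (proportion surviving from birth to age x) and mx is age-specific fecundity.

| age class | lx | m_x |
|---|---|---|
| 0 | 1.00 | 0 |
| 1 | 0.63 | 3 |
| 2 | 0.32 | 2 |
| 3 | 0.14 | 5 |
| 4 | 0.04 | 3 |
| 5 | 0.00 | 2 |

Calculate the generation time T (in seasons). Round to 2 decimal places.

1.72

lx·mx: 0, 1.89, 0.64, 0.7, 0.12, 0 → R0 = 3.35
x·lx·mx: 0, 1.89, 1.28, 2.1, 0.48, 0 → Σ = 5.75
T = 5.75 / 3.35 = 1.716418… → 1.72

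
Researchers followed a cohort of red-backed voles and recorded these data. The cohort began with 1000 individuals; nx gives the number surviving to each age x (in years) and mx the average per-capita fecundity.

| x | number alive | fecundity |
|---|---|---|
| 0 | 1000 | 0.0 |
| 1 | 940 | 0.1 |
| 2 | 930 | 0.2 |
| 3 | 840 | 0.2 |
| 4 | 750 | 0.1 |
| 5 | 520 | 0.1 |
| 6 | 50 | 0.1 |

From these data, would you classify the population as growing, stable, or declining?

lx = nx/n0 = nx/1000: 1, 0.94, 0.93, 0.84, 0.75, 0.52, 0.05
R0 = Σ lx·mx = 0 + 0.094 + 0.186 + 0.168 + 0.075 + 0.052 + 0.005 = 0.58
R0 < 1, so the population is declining.

declining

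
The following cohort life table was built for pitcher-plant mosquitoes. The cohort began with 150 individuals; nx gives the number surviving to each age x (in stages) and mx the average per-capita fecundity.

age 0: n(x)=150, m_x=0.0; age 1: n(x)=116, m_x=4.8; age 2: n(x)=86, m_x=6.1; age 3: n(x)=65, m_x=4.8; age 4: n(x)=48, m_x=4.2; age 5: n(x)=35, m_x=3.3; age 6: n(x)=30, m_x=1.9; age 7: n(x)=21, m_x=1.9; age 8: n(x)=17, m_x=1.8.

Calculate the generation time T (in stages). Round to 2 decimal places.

lx = nx/n0 = nx/150: 1, 0.77333…, 0.57333…, 0.43333…, 0.32, 0.23333…, 0.2, 0.14, 0.11333…
lx·mx: 0, 3.712…, 3.497333…, 2.08…, 1.344, 0.77…, 0.38, 0.266, 0.204… → R0 = 12.253333…
x·lx·mx: 0, 3.712…, 6.994667…, 6.24…, 5.376, 3.85…, 2.28, 1.862, 1.632… → Σ = 31.946667…
T = 31.946667… / 12.253333… = 2.607182… → 2.61

2.61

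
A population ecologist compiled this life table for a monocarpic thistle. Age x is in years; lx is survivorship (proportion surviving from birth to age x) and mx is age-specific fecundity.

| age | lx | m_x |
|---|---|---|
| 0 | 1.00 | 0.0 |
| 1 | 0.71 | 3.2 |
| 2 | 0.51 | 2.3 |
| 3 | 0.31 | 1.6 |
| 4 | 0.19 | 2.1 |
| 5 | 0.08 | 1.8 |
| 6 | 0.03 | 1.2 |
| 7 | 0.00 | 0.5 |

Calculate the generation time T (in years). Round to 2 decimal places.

lx·mx: 0, 2.272, 1.173, 0.496, 0.399, 0.144, 0.036, 0 → R0 = 4.52
x·lx·mx: 0, 2.272, 2.346, 1.488, 1.596, 0.72, 0.216, 0 → Σ = 8.638
T = 8.638 / 4.52 = 1.911062… → 1.91

1.91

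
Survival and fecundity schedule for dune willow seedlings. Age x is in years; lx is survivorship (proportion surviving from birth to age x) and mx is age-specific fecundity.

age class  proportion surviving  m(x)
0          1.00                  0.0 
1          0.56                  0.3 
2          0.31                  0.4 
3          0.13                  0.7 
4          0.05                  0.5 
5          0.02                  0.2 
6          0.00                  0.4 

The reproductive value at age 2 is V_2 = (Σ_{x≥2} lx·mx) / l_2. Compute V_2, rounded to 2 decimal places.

0.79

lx·mx for x ≥ 2: 0.124, 0.091, 0.025, 0.004, 0 → sum = 0.244
V_2 = 0.244 / l_2 = 0.244 / 0.31 = 0.787097… → 0.79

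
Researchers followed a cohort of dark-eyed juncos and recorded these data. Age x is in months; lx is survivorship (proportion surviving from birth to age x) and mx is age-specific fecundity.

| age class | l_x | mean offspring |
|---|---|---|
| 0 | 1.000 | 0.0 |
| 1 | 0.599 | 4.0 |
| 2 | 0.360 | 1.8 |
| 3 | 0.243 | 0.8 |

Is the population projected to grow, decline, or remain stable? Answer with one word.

growing

R0 = Σ lx·mx = 0 + 2.396 + 0.648 + 0.1944 = 3.2384
R0 > 1, so the population is growing.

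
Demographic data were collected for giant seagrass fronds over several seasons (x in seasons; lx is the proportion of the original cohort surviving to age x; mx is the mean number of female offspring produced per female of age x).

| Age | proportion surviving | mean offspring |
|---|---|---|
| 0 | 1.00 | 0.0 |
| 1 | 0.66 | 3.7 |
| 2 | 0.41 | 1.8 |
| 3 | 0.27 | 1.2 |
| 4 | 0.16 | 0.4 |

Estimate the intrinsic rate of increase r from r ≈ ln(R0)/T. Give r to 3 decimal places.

R0 = Σ lx·mx = 0 + 2.442 + 0.738 + 0.324 + 0.064 = 3.568
Σ x·lx·mx = 5.146; T = 5.146/3.568 = 1.44226…
r ≈ ln(R0)/T = ln(3.568)/1.44226… = 0.88195… → 0.882

0.882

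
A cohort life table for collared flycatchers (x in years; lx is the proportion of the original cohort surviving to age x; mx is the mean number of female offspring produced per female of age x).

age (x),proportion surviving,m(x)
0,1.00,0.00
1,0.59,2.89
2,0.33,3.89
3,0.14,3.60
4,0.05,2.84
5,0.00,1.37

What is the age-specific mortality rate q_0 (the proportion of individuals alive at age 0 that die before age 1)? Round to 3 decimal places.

0.410

q_0 = (l_0 − l_1) / l_0 = (1 − 0.59) / 1
     = 0.41 / 1 = 0.41 → 0.410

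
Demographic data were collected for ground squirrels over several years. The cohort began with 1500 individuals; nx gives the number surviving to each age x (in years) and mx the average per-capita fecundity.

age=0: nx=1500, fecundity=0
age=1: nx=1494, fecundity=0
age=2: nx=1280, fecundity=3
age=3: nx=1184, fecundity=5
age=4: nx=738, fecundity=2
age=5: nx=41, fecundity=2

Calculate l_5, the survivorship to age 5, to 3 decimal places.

l_5 = n_5/n_0 = 41/1500 = 0.027333… → 0.027

0.027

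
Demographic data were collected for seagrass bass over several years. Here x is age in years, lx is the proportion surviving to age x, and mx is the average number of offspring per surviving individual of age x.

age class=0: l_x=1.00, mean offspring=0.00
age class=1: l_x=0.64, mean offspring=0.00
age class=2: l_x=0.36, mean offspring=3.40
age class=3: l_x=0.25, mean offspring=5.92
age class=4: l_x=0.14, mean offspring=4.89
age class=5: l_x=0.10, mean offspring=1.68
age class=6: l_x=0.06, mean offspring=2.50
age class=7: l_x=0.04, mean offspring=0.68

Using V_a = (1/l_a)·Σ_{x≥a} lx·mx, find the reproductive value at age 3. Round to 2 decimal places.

lx·mx for x ≥ 3: 1.48, 0.6846, 0.168, 0.15, 0.0272 → sum = 2.5098
V_3 = 2.5098 / l_3 = 2.5098 / 0.25 = 10.0392 → 10.04

10.04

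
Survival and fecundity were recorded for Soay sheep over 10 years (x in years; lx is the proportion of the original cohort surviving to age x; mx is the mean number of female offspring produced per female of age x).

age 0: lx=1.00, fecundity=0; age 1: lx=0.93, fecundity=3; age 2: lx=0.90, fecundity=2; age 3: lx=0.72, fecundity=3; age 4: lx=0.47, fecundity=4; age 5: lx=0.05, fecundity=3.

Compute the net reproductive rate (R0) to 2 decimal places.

lx·mx by age: 0, 2.79, 1.8, 2.16, 1.88, 0.15
R0 = Σ lx·mx = 8.78 → 8.78

8.78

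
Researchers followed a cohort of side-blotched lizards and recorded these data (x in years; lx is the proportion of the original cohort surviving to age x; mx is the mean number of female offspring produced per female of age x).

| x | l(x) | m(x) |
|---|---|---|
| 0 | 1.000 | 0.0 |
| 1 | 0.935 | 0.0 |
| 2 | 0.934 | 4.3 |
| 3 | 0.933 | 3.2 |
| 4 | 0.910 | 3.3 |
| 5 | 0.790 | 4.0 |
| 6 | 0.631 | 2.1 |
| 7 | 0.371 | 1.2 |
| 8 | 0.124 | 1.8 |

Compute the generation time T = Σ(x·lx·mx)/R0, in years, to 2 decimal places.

3.80

lx·mx: 0, 0, 4.0162, 2.9856, 3.003, 3.16, 1.3251, 0.4452, 0.2232 → R0 = 15.1583
x·lx·mx: 0, 0, 8.0324, 8.9568, 12.012, 15.8, 7.9506, 3.1164, 1.7856 → Σ = 57.6538
T = 57.6538 / 15.1583 = 3.803448… → 3.80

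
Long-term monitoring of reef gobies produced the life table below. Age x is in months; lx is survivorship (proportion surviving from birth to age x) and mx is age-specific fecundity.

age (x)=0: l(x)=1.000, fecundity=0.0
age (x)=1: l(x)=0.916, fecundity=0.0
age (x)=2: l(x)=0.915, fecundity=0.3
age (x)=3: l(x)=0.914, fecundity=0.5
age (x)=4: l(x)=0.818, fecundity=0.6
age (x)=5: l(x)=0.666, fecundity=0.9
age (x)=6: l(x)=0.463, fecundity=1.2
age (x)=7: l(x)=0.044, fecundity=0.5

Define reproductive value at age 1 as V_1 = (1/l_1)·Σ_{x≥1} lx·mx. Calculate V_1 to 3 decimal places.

2.619

lx·mx for x ≥ 1: 0, 0.2745, 0.457, 0.4908, 0.5994, 0.5556, 0.022 → sum = 2.3993
V_1 = 2.3993 / l_1 = 2.3993 / 0.916 = 2.619323… → 2.619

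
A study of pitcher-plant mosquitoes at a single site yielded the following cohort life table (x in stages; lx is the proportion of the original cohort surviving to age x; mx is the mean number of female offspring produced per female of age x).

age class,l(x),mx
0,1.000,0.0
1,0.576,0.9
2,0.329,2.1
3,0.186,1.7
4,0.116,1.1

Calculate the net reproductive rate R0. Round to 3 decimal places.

1.653

lx·mx by age: 0, 0.5184, 0.6909, 0.3162, 0.1276
R0 = Σ lx·mx = 1.6531 → 1.653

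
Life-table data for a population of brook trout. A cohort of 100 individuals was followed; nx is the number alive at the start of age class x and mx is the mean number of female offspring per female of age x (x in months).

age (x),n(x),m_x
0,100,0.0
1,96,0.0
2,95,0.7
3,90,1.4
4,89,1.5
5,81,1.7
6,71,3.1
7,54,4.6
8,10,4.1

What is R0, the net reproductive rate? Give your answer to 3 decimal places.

lx = nx/n0 = nx/100: 1, 0.96, 0.95, 0.9, 0.89, 0.81, 0.71, 0.54, 0.1
lx·mx by age: 0, 0, 0.665, 1.26, 1.335, 1.377, 2.201, 2.484, 0.41
R0 = Σ lx·mx = 9.732 → 9.732

9.732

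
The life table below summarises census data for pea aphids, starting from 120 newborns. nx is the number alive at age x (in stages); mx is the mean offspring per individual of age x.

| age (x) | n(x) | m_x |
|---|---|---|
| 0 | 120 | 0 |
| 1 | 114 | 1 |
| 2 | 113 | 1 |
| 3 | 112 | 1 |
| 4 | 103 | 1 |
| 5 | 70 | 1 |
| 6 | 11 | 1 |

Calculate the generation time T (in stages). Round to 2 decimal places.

lx = nx/n0 = nx/120: 1, 0.95, 0.94167…, 0.93333…, 0.85833…, 0.58333…, 0.09167…
lx·mx: 0, 0.95, 0.941667…, 0.933333…, 0.858333…, 0.583333…, 0.091667… → R0 = 4.358333…
x·lx·mx: 0, 0.95, 1.883333…, 2.8…, 3.433333…, 2.916667…, 0.55… → Σ = 12.533333…
T = 12.533333… / 4.358333… = 2.875717… → 2.88

2.88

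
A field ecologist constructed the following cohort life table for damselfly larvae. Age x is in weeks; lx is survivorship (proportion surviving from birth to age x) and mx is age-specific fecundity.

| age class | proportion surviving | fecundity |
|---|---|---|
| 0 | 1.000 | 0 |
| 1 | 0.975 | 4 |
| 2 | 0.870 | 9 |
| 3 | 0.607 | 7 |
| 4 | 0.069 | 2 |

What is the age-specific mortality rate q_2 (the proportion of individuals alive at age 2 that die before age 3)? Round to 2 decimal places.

0.30

q_2 = (l_2 − l_3) / l_2 = (0.87 − 0.607) / 0.87
     = 0.263 / 0.87 = 0.302299… → 0.30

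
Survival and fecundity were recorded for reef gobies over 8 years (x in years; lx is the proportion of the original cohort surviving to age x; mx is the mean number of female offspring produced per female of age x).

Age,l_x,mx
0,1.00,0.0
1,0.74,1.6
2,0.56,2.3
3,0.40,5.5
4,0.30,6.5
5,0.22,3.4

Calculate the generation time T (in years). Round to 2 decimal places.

lx·mx: 0, 1.184, 1.288, 2.2, 1.95, 0.748 → R0 = 7.37
x·lx·mx: 0, 1.184, 2.576, 6.6, 7.8, 3.74 → Σ = 21.9
T = 21.9 / 7.37 = 2.971506… → 2.97

2.97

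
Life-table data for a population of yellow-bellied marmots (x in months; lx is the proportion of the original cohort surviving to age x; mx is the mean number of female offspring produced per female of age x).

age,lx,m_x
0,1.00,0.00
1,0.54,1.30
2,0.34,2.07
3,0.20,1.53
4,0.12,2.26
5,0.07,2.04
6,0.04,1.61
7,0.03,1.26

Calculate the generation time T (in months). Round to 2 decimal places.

2.46

lx·mx: 0, 0.702, 0.7038, 0.306, 0.2712, 0.1428, 0.0644, 0.0378 → R0 = 2.228
x·lx·mx: 0, 0.702, 1.4076, 0.918, 1.0848, 0.714, 0.3864, 0.2646 → Σ = 5.4774
T = 5.4774 / 2.228 = 2.458438… → 2.46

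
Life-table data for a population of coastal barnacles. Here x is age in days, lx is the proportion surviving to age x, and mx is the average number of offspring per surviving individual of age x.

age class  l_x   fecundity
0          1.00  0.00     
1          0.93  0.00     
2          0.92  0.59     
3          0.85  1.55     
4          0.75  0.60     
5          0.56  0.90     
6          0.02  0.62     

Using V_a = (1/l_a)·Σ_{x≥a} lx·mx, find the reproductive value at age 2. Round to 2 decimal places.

3.07

lx·mx for x ≥ 2: 0.5428, 1.3175, 0.45, 0.504, 0.0124 → sum = 2.8267
V_2 = 2.8267 / l_2 = 2.8267 / 0.92 = 3.0725 → 3.07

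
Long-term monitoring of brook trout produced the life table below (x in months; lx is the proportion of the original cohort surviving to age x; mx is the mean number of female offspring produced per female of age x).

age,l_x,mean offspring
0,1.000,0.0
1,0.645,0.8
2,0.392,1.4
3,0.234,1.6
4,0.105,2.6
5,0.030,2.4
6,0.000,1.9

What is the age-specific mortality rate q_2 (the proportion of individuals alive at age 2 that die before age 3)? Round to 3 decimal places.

q_2 = (l_2 − l_3) / l_2 = (0.392 − 0.234) / 0.392
     = 0.158 / 0.392 = 0.403061… → 0.403

0.403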